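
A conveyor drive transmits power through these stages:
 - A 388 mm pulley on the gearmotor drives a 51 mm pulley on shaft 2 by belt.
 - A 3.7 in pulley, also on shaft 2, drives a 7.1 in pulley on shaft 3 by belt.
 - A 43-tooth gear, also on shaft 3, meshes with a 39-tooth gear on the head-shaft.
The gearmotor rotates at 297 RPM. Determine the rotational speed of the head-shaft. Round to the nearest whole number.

belt 51/388 = 0.13144 → 297/0.13144 = 2259.5 RPM
belt 7.1/3.7 = 1.9189 → 2259.5/1.9189 = 1177.5 RPM
gear mesh 39/43 = 0.90698 → 1177.5/0.90698 = 1298.3 RPM

1298 RPM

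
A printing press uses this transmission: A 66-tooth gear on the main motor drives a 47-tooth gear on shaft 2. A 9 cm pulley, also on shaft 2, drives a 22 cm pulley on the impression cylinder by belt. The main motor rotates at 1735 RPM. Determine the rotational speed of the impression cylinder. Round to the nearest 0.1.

996.7 RPM

Gear mesh: ratio = 47/66 = 0.71212, so shaft 2 turns at 1735 / 0.71212 = 2436.4 RPM.
Belt: ratio = 22/9 = 2.4444, so the impression cylinder turns at 2436.4 / 2.4444 = 996.7 RPM.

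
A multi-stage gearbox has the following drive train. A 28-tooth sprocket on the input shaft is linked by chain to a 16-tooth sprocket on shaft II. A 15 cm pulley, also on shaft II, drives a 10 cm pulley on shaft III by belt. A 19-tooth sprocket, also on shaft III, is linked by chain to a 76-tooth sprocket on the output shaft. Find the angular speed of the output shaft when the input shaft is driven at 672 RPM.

441 RPM

the input shaft → shaft II (chain, 16/28): 672 ÷ 0.57143 = 1176 RPM
shaft II → shaft III (belt, 10/15): 1176 ÷ 0.66667 = 1764 RPM
shaft III → the output shaft (chain, 76/19): 1764 ÷ 4 = 441 RPM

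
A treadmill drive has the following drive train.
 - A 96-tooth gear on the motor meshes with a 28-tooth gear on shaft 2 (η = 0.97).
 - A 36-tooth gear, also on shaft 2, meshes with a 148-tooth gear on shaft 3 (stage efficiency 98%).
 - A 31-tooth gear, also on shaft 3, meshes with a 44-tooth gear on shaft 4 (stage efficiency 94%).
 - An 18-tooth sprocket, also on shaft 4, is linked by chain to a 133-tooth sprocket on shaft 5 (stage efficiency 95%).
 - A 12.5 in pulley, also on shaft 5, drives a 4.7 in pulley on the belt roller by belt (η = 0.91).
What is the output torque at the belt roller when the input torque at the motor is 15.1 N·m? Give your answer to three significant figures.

gear mesh 28/96 = 0.29167 → τ = 15.1·0.29167·0.97 = 4.272 N·m
gear mesh 148/36 = 4.1111 → τ = 4.272·4.1111·0.98 = 17.212 N·m
gear mesh 44/31 = 1.4194 → τ = 17.212·1.4194·0.94 = 22.964 N·m
chain 133/18 = 7.3889 → τ = 22.964·7.3889·0.95 = 161.19 N·m
belt 4.7/12.5 = 0.376 → τ = 161.19·0.376·0.91 = 55.153 N·m

55.2 N·m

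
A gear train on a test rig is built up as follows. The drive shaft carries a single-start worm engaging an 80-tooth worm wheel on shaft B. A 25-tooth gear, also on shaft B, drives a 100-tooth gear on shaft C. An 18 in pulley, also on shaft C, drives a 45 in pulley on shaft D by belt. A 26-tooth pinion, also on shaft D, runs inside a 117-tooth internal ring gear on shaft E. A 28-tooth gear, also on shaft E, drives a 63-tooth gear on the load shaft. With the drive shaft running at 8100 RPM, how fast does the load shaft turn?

1 RPM

the drive shaft → shaft B (worm, 80/1): 8100 ÷ 80 = 101.25 RPM
shaft B → shaft C (gear mesh, 100/25): 101.25 ÷ 4 = 25.312 RPM
shaft C → shaft D (belt, 45/18): 25.312 ÷ 2.5 = 10.125 RPM
shaft D → shaft E (internal gear, 117/26): 10.125 ÷ 4.5 = 2.25 RPM
shaft E → the load shaft (gear mesh, 63/28): 2.25 ÷ 2.25 = 1 RPM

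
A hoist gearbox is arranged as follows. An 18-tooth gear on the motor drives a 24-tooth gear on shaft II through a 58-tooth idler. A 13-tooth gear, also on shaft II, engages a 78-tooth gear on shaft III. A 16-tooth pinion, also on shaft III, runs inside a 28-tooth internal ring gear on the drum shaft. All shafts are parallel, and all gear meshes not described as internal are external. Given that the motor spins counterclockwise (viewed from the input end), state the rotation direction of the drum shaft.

the motor → shaft II: driver → idler → driven is 2 external meshes, 2 reversals → CCW.
shaft II → shaft III: external mesh, 1 reversal → CW.
shaft III → the drum shaft: internal mesh, same direction → CW.
3 reversals in total — an odd number — so the drum shaft turns opposite to the motor.

clockwise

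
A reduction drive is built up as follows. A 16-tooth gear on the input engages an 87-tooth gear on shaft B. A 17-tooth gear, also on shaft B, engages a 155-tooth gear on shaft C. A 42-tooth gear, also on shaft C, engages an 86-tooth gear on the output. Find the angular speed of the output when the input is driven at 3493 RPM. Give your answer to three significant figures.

34.4 RPM

Gear mesh: ratio = 87/16 = 5.4375, so shaft B turns at 3493 / 5.4375 = 642.39 RPM.
Gear mesh: ratio = 155/17 = 9.1176, so shaft C turns at 642.39 / 9.1176 = 70.456 RPM.
Gear mesh: ratio = 86/42 = 2.0476, so the output turns at 70.456 / 2.0476 = 34.409 RPM.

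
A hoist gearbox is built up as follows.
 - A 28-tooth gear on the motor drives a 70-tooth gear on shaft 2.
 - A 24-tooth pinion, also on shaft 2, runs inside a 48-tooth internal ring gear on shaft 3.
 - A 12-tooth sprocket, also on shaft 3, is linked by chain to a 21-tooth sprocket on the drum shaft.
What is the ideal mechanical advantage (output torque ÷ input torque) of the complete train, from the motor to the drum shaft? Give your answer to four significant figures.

8.750

Each stage contributes driven/driver: gear mesh 70/28 = 2.5, internal gear 48/24 = 2, chain 21/12 = 1.75.
Overall: 2.5 × 2 × 1.75 = 8.75.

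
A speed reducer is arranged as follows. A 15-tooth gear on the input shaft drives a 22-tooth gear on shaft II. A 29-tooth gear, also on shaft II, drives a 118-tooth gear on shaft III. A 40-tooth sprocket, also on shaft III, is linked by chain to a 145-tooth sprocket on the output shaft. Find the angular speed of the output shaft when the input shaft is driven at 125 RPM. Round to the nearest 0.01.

the input shaft → shaft II (gear mesh, 22/15): 125 ÷ 1.4667 = 85.227 RPM
shaft II → shaft III (gear mesh, 118/29): 85.227 ÷ 4.069 = 20.946 RPM
shaft III → the output shaft (chain, 145/40): 20.946 ÷ 3.625 = 5.7781 RPM

5.78 RPM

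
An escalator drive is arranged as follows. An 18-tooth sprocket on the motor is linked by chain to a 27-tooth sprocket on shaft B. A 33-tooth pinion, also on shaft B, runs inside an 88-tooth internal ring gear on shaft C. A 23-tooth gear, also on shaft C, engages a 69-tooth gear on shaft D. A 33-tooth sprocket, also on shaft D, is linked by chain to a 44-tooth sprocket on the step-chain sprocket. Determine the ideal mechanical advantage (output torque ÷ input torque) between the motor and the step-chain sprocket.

16

Each stage contributes driven/driver: chain 27/18 = 1.5, internal gear 88/33 = 2.6667, gear mesh 69/23 = 3, chain 44/33 = 1.3333.
Overall: 1.5 × 2.6667 × 3 × 1.3333 = 16.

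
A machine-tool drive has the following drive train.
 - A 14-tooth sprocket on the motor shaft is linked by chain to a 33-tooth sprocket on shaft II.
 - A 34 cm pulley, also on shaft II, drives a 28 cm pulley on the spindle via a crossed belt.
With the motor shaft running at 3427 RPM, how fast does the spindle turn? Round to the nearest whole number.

the motor shaft → shaft II (chain, 33/14): 3427 ÷ 2.3571 = 1453.9 RPM
shaft II → the spindle (belt, 28/34): 1453.9 ÷ 0.82353 = 1765.4 RPM

1765 RPM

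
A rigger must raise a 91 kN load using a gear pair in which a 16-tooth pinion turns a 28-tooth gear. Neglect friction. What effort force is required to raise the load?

Gear pair MA = 28/16 = 1.75.
Effort = load / MA = 91 / 1.75 = 52 kN.

52 kN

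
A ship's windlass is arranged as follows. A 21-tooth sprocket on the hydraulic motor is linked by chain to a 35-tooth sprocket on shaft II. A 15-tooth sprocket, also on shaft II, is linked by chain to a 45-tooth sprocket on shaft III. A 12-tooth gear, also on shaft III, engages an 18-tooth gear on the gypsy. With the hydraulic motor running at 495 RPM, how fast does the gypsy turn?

Chain: ratio = 35/21 = 1.6667, so shaft II turns at 495 / 1.6667 = 297 RPM.
Chain: ratio = 45/15 = 3, so shaft III turns at 297 / 3 = 99 RPM.
Gear mesh: ratio = 18/12 = 1.5, so the gypsy turns at 99 / 1.5 = 66 RPM.

66 RPM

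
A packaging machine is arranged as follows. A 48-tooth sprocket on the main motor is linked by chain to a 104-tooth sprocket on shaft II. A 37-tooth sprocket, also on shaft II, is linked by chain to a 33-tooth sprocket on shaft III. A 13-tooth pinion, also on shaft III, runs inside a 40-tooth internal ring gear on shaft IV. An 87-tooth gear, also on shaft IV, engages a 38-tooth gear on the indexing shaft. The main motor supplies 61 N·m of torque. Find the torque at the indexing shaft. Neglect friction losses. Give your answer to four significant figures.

158.4 N·m

Chain: ratio = 104/48 = 2.1667; torque at shaft II = 61 × 2.1667 = 132.17 N·m.
Chain: ratio = 33/37 = 0.89189; torque at shaft III = 132.17 × 0.89189 = 117.88 N·m.
Internal gear: ratio = 40/13 = 3.0769; torque at shaft IV = 117.88 × 3.0769 = 362.7 N·m.
Gear mesh: ratio = 38/87 = 0.43678; torque at the indexing shaft = 362.7 × 0.43678 = 158.42 N·m.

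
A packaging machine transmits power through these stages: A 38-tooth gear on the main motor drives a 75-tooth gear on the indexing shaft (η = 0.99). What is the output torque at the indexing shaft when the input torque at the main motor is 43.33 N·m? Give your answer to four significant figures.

After the gear mesh (75/38): 43.33 × 1.9737 × 0.99 = 84.665 N·m

84.66 N·m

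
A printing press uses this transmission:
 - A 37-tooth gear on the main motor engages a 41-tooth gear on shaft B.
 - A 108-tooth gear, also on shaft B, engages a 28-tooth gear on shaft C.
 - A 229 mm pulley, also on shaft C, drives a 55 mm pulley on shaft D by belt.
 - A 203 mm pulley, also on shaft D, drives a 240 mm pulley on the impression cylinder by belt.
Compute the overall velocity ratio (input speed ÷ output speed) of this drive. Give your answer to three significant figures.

0.0816

Each stage contributes driven/driver: gear mesh 41/37 = 1.1081, gear mesh 28/108 = 0.25926, belt 55/229 = 0.24017, belt 240/203 = 1.1823.
Overall: 1.1081 × 0.25926 × 0.24017 × 1.1823 = 0.081575.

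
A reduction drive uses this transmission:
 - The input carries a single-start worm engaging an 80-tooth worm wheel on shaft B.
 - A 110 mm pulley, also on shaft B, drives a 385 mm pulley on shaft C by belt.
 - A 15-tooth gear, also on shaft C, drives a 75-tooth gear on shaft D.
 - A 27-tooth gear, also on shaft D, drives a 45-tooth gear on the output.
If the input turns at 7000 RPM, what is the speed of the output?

worm 80/1 = 80 → 7000/80 = 87.5 RPM
belt 385/110 = 3.5 → 87.5/3.5 = 25 RPM
gear mesh 75/15 = 5 → 25/5 = 5 RPM
gear mesh 45/27 = 1.6667 → 5/1.6667 = 3 RPM

3 RPM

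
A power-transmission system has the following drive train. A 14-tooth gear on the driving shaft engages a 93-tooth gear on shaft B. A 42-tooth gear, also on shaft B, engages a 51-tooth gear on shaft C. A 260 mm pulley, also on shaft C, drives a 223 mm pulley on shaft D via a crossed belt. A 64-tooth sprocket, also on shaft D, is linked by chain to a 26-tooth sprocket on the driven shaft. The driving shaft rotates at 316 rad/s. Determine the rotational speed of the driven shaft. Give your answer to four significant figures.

the driving shaft → shaft B (gear mesh, 93/14): 316 ÷ 6.6429 = 47.57 rad/s
shaft B → shaft C (gear mesh, 51/42): 47.57 ÷ 1.2143 = 39.175 rad/s
shaft C → shaft D (belt, 223/260): 39.175 ÷ 0.85769 = 45.675 rad/s
shaft D → the driven shaft (chain, 26/64): 45.675 ÷ 0.40625 = 112.43 rad/s

112.4 rad/s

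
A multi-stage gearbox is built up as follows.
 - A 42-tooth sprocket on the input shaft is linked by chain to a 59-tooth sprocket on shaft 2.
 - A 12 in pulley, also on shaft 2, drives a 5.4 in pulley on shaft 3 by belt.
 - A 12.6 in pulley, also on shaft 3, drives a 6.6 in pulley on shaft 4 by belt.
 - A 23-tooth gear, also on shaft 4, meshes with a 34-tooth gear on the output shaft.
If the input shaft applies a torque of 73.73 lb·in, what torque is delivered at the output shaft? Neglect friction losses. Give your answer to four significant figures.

36.09 lb·in

Chain: ratio = 59/42 = 1.4048; torque at shaft 2 = 73.73 × 1.4048 = 103.57 lb·in.
Belt: ratio = 5.4/12 = 0.45; torque at shaft 3 = 103.57 × 0.45 = 46.608 lb·in.
Belt: ratio = 6.6/12.6 = 0.52381; torque at shaft 4 = 46.608 × 0.52381 = 24.414 lb·in.
Gear mesh: ratio = 34/23 = 1.4783; torque at the output shaft = 24.414 × 1.4783 = 36.09 lb·in.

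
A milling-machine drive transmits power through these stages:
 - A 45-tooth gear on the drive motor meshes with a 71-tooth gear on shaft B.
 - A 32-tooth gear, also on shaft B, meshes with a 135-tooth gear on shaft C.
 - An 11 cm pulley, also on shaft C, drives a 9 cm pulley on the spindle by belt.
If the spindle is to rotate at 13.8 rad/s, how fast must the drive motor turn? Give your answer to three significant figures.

75.2 rad/s

Overall ratio R = 1.5778 × 4.2188 × 0.81818 = 5.446.
Required input speed = output speed × R = 13.8 × 5.446 = 75.155 rad/s.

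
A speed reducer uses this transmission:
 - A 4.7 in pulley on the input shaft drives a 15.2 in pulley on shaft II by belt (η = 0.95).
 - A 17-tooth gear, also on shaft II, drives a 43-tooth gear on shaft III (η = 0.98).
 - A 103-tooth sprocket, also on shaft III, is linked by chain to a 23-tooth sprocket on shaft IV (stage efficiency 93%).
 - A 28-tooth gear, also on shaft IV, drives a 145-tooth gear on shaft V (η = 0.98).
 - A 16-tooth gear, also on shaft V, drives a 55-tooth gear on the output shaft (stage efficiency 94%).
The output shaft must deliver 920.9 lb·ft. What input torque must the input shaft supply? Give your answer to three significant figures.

35.5 lb·ft

Overall ratio R = 3.234 × 2.5294 × 0.2233 × 5.1786 × 3.4375 = 32.517; overall efficiency η = 0.95 × 0.98 × 0.93 × 0.98 × 0.94 = 0.7976.
Input torque = output torque / (R × η) = 920.9 / (32.517 × 0.7976) = 35.507 lb·ft.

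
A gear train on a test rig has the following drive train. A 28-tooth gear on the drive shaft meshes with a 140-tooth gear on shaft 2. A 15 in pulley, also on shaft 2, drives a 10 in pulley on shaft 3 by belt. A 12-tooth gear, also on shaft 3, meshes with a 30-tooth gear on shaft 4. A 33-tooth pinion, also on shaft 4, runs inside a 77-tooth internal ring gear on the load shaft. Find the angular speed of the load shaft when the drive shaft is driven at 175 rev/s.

9 rev/s

Gear mesh: ratio = 140/28 = 5, so shaft 2 turns at 175 / 5 = 35 rev/s.
Belt: ratio = 10/15 = 0.66667, so shaft 3 turns at 35 / 0.66667 = 52.5 rev/s.
Gear mesh: ratio = 30/12 = 2.5, so shaft 4 turns at 52.5 / 2.5 = 21 rev/s.
Internal gear: ratio = 77/33 = 2.3333, so the load shaft turns at 21 / 2.3333 = 9 rev/s.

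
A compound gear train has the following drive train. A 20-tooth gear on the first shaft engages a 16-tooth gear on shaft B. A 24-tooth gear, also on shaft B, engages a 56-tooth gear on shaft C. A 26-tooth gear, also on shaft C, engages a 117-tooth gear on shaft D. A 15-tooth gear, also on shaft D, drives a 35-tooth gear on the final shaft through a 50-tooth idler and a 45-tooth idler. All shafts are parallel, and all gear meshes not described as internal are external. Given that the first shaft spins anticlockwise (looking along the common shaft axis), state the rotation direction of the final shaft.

the first shaft → shaft B: external mesh, 1 reversal → CW.
shaft B → shaft C: external mesh, 1 reversal → CCW.
shaft C → shaft D: external mesh, 1 reversal → CW.
shaft D → the final shaft: driver → idler → idler → driven is 3 external meshes, 3 reversals → CCW.
6 reversals in total — an even number — so the final shaft turns the same way as the first shaft.

anticlockwise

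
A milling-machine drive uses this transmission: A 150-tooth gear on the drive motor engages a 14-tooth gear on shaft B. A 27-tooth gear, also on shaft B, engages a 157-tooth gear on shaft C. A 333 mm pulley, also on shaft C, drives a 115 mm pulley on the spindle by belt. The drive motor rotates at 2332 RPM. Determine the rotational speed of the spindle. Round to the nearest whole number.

Gear mesh: ratio = 14/150 = 0.093333, so shaft B turns at 2332 / 0.093333 = 24986 RPM.
Gear mesh: ratio = 157/27 = 5.8148, so shaft C turns at 24986 / 5.8148 = 4296.9 RPM.
Belt: ratio = 115/333 = 0.34535, so the spindle turns at 4296.9 / 0.34535 = 12442 RPM.

12442 RPM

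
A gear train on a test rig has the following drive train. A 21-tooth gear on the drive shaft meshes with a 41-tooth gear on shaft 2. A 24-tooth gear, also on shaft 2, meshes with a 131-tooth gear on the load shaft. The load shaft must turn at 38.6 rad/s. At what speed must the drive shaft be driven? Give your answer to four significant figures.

411.4 rad/s

Overall ratio R = 1.9524 × 5.4583 = 10.657.
Required input speed = output speed × R = 38.6 × 10.657 = 411.35 rad/s.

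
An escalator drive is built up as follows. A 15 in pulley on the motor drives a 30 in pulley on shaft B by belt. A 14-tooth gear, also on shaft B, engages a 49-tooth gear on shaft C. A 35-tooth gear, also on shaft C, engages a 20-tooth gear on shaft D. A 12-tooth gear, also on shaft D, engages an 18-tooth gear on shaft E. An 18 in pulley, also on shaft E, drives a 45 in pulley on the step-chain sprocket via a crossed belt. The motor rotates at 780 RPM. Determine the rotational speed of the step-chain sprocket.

52 RPM

belt 30/15 = 2 → 780/2 = 390 RPM
gear mesh 49/14 = 3.5 → 390/3.5 = 111.43 RPM
gear mesh 20/35 = 0.57143 → 111.43/0.57143 = 195 RPM
gear mesh 18/12 = 1.5 → 195/1.5 = 130 RPM
belt 45/18 = 2.5 → 130/2.5 = 52 RPM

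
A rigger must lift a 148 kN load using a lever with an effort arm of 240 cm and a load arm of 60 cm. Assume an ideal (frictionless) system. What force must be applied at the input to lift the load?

Lever MA = effort arm / load arm = 240/60 = 4.
Effort = load / MA = 148 / 4 = 37 kN.

37 kN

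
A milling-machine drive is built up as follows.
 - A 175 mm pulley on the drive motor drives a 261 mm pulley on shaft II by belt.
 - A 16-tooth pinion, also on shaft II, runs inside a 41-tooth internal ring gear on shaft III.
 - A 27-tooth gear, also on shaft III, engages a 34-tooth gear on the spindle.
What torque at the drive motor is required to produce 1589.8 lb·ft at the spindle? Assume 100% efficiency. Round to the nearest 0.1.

330.3 lb·ft

Overall ratio R = 1.4914 × 2.5625 × 1.2593 = 4.8126.
Input torque = output torque / R = 1589.8 / 4.8126 = 330.34 lb·ft.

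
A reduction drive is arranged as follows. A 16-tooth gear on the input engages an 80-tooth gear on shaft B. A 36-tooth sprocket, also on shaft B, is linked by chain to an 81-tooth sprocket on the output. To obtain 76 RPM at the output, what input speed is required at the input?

855 RPM

Overall ratio R = 5 × 2.25 = 11.25.
Required input speed = output speed × R = 76 × 11.25 = 855 RPM.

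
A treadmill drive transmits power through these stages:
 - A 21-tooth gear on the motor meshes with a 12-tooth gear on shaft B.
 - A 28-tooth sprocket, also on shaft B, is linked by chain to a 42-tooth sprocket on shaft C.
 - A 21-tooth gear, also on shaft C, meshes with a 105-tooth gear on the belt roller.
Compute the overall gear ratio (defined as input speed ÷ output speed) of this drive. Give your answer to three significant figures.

Each stage contributes driven/driver: gear mesh 12/21 = 0.57143, chain 42/28 = 1.5, gear mesh 105/21 = 5.
Overall: 0.57143 × 1.5 × 5 = 4.2857.

4.29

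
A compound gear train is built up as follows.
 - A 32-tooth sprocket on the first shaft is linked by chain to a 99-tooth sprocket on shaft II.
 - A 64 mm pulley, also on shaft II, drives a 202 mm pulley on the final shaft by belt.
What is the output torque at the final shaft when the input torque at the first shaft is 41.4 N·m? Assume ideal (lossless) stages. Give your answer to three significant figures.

Chain: ratio = 99/32 = 3.0938; torque at shaft II = 41.4 × 3.0938 = 128.08 N·m.
Belt: ratio = 202/64 = 3.1562; torque at the final shaft = 128.08 × 3.1562 = 404.26 N·m.

404 N·m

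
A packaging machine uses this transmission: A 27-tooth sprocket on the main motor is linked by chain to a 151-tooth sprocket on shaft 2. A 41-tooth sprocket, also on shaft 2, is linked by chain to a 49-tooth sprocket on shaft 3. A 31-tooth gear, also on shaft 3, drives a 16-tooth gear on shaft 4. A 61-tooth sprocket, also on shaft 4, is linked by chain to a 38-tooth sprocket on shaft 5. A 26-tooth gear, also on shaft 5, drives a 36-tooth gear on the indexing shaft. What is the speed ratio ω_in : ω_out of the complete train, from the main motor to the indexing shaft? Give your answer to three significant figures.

2.98

Each stage contributes driven/driver: chain 151/27 = 5.5926, chain 49/41 = 1.1951, gear mesh 16/31 = 0.51613, chain 38/61 = 0.62295, gear mesh 36/26 = 1.3846.
Overall: 5.5926 × 1.1951 × 0.51613 × 0.62295 × 1.3846 = 2.9755.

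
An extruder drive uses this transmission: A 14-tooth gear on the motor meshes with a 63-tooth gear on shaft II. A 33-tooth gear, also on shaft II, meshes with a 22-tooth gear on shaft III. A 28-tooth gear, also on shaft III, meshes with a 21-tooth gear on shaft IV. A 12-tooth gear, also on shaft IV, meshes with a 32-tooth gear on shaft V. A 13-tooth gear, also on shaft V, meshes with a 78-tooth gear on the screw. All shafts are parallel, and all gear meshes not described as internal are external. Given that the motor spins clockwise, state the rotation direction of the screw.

the motor → shaft II: external mesh, 1 reversal → CCW.
shaft II → shaft III: external mesh, 1 reversal → CW.
shaft III → shaft IV: external mesh, 1 reversal → CCW.
shaft IV → shaft V: external mesh, 1 reversal → CW.
shaft V → the screw: external mesh, 1 reversal → CCW.
5 reversals in total — an odd number — so the screw turns opposite to the motor.

anticlockwise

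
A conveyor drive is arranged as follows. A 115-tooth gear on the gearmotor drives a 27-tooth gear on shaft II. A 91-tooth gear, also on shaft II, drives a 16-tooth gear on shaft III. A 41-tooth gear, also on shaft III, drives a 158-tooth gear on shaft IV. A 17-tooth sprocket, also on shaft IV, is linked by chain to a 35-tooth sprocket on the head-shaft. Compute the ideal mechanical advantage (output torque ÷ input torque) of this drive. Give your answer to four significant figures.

0.3275

Each stage contributes driven/driver: gear mesh 27/115 = 0.23478, gear mesh 16/91 = 0.17582, gear mesh 158/41 = 3.8537, chain 35/17 = 2.0588.
Overall: 0.23478 × 0.17582 × 3.8537 × 2.0588 = 0.32752.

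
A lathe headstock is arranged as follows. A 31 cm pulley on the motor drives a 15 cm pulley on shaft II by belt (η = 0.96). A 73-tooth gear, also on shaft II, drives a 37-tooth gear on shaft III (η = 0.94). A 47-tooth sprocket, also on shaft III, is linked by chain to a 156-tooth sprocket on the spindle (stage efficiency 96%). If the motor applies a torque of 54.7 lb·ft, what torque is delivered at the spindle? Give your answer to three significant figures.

38.6 lb·ft

Belt: ratio = 15/31 = 0.48387; torque at shaft II = 54.7 × 0.48387 × 0.96 = 25.409 lb·ft.
Gear mesh: ratio = 37/73 = 0.50685; torque at shaft III = 25.409 × 0.50685 × 0.94 = 12.106 lb·ft.
Chain: ratio = 156/47 = 3.3191; torque at the spindle = 12.106 × 3.3191 × 0.96 = 38.574 lb·ft.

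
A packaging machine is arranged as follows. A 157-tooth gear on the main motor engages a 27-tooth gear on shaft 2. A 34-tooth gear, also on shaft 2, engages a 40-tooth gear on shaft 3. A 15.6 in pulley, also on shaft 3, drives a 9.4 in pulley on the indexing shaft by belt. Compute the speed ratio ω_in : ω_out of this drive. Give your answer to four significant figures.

Each stage contributes driven/driver: gear mesh 27/157 = 0.17197, gear mesh 40/34 = 1.1765, belt 9.4/15.6 = 0.60256.
Overall: 0.17197 × 1.1765 × 0.60256 = 0.12191.

0.1219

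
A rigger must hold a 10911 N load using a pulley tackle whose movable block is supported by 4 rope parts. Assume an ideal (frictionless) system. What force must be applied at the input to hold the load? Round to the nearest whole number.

Block-and-tackle MA = number of supporting rope parts = 4.
Effort = load / MA = 10911 / 4 = 2727.8 N.

2728 N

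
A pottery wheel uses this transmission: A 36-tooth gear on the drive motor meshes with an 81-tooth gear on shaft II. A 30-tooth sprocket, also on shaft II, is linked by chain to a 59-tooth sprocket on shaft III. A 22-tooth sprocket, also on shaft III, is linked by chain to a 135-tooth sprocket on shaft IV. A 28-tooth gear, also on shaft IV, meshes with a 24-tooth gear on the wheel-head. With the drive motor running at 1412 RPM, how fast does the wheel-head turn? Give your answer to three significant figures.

the drive motor → shaft II (gear mesh, 81/36): 1412 ÷ 2.25 = 627.56 RPM
shaft II → shaft III (chain, 59/30): 627.56 ÷ 1.9667 = 319.1 RPM
shaft III → shaft IV (chain, 135/22): 319.1 ÷ 6.1364 = 52.001 RPM
shaft IV → the wheel-head (gear mesh, 24/28): 52.001 ÷ 0.85714 = 60.668 RPM

60.7 RPM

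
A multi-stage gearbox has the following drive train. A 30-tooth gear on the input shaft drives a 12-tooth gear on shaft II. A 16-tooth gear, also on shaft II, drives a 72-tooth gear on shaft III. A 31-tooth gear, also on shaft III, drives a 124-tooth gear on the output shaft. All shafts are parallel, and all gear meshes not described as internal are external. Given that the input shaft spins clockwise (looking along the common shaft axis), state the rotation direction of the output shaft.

the input shaft → shaft II: external mesh, 1 reversal → CCW.
shaft II → shaft III: external mesh, 1 reversal → CW.
shaft III → the output shaft: external mesh, 1 reversal → CCW.
3 reversals in total — an odd number — so the output shaft turns opposite to the input shaft.

anticlockwise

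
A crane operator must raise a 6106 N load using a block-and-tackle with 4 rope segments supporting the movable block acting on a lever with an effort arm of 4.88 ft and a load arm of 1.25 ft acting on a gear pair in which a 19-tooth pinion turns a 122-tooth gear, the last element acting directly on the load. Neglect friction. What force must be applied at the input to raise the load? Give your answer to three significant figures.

Block-and-tackle MA = number of supporting rope parts = 4.
Lever MA = effort arm / load arm = 4.88/1.25 = 3.904.
Gear pair MA = 122/19 = 6.4211.
Combined ideal MA = 4 × 3.904 × 6.4211 = 100.27.
Effort = load / MA = 6106 / 100.27 = 60.895 N.

60.9 N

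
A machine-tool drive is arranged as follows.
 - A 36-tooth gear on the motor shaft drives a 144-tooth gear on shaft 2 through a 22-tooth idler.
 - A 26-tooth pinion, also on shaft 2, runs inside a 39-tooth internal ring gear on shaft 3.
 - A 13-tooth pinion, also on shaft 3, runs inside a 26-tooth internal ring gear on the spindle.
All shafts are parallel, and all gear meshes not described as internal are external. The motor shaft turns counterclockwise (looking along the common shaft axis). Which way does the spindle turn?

counterclockwise

the motor shaft → shaft 2: driver → idler → driven is 2 external meshes, 2 reversals → CCW.
shaft 2 → shaft 3: internal mesh, same direction → CCW.
shaft 3 → the spindle: internal mesh, same direction → CCW.
2 reversals in total — an even number — so the spindle turns the same way as the motor shaft.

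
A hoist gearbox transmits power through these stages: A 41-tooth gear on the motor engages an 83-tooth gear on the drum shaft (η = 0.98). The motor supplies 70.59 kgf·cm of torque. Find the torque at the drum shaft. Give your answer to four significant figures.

140.0 kgf·cm

After the gear mesh (83/41): 70.59 × 2.0244 × 0.98 = 140.04 kgf·cm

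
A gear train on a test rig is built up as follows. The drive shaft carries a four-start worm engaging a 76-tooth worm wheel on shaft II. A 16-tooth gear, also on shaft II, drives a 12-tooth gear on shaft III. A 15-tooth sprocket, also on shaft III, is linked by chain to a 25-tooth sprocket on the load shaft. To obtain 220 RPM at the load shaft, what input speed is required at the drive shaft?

Overall ratio R = 19 × 0.75 × 1.6667 = 23.75.
Required input speed = output speed × R = 220 × 23.75 = 5225 RPM.

5225 RPM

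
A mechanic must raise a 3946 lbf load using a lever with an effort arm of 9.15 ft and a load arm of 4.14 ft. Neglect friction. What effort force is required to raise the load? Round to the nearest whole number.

Lever MA = effort arm / load arm = 9.15/4.14 = 2.2101.
Effort = load / MA = 3946 / 2.2101 = 1785.4 lbf.

1785 lbf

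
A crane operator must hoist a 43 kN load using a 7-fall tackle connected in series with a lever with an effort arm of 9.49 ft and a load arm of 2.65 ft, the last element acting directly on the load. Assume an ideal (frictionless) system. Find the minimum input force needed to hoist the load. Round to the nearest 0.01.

1.72 kN

Block-and-tackle MA = number of supporting rope parts = 7.
Lever MA = effort arm / load arm = 9.49/2.65 = 3.5811.
Combined ideal MA = 7 × 3.5811 = 25.068.
Effort = load / MA = 43 / 25.068 = 1.7153 kN.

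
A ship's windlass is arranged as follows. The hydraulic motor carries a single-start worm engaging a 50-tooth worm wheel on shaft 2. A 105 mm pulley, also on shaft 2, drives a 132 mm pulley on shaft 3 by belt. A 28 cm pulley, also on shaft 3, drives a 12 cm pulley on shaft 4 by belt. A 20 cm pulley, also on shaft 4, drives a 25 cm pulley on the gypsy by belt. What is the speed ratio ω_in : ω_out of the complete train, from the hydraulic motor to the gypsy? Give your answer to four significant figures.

33.67

Each stage contributes driven/driver: worm 50/1 = 50, belt 132/105 = 1.2571, belt 12/28 = 0.42857, belt 25/20 = 1.25.
Overall: 50 × 1.2571 × 0.42857 × 1.25 = 33.673.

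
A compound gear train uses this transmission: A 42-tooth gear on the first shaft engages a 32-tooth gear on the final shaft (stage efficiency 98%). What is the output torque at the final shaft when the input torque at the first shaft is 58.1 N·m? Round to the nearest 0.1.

43.4 N·m

gear mesh 32/42 = 0.7619 → τ = 58.1·0.7619·0.98 = 43.381 N·m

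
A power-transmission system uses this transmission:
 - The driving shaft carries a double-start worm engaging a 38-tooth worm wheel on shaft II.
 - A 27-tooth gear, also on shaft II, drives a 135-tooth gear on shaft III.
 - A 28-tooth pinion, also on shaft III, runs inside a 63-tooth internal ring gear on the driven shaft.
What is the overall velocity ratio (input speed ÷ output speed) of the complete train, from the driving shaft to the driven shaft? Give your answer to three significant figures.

Each stage contributes driven/driver: worm 38/2 = 19, gear mesh 135/27 = 5, internal gear 63/28 = 2.25.
Overall: 19 × 5 × 2.25 = 213.75.

214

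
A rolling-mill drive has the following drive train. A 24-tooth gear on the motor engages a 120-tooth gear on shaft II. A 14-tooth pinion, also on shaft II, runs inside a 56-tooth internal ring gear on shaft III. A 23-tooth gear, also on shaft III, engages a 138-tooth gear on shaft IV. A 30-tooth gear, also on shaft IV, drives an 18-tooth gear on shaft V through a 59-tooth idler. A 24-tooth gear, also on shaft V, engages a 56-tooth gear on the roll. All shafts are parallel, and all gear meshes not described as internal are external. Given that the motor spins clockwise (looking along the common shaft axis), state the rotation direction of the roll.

counterclockwise

the motor → shaft II: external mesh, 1 reversal → CCW.
shaft II → shaft III: internal mesh, same direction → CCW.
shaft III → shaft IV: external mesh, 1 reversal → CW.
shaft IV → shaft V: driver → idler → driven is 2 external meshes, 2 reversals → CW.
shaft V → the roll: external mesh, 1 reversal → CCW.
5 reversals in total — an odd number — so the roll turns opposite to the motor.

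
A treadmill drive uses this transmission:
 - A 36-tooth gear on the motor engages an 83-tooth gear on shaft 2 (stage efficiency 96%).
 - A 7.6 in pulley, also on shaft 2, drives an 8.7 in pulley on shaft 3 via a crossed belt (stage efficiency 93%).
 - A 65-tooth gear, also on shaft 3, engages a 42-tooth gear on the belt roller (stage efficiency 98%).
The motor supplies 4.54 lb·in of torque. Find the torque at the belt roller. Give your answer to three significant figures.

6.77 lb·in

Gear mesh: ratio = 83/36 = 2.3056; torque at shaft 2 = 4.54 × 2.3056 × 0.96 = 10.049 lb·in.
Belt: ratio = 8.7/7.6 = 1.1447; torque at shaft 3 = 10.049 × 1.1447 × 0.93 = 10.698 lb·in.
Gear mesh: ratio = 42/65 = 0.64615; torque at the belt roller = 10.698 × 0.64615 × 0.98 = 6.7741 lb·in.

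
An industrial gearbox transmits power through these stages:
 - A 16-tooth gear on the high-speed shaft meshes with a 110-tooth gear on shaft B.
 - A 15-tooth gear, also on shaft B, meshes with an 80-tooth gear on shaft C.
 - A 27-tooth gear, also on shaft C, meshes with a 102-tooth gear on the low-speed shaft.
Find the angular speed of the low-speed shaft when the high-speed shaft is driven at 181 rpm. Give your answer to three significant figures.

1.31 rpm

the high-speed shaft → shaft B (gear mesh, 110/16): 181 ÷ 6.875 = 26.327 rpm
shaft B → shaft C (gear mesh, 80/15): 26.327 ÷ 5.3333 = 4.9364 rpm
shaft C → the low-speed shaft (gear mesh, 102/27): 4.9364 ÷ 3.7778 = 1.3067 rpm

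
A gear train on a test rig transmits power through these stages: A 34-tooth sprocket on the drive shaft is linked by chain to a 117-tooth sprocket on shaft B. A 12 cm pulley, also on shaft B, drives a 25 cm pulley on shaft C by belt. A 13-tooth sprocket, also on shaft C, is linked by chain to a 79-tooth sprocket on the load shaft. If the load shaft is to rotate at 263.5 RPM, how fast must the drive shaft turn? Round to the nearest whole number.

11480 RPM

Overall ratio R = 3.4412 × 2.0833 × 6.0769 = 43.566.
Required input speed = output speed × R = 263.5 × 43.566 = 11480 RPM.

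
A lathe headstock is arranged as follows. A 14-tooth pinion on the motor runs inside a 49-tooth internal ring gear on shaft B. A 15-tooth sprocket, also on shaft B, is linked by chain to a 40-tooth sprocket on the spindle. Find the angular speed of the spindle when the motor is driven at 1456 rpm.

Internal gear: ratio = 49/14 = 3.5, so shaft B turns at 1456 / 3.5 = 416 rpm.
Chain: ratio = 40/15 = 2.6667, so the spindle turns at 416 / 2.6667 = 156 rpm.

156 rpm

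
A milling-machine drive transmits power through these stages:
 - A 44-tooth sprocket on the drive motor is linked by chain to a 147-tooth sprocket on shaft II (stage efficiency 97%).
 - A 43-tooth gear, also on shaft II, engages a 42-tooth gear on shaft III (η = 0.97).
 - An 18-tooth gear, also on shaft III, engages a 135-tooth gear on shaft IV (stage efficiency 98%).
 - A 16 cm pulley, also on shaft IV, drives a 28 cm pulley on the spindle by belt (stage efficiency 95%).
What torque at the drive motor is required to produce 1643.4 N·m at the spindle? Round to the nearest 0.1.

43.8 N·m

Overall ratio R = 3.3409 × 0.97674 × 7.5 × 1.75 = 42.83; overall efficiency η = 0.97 × 0.97 × 0.98 × 0.95 = 0.8760.
Input torque = output torque / (R × η) = 1643.4 / (42.83 × 0.8760) = 43.803 N·m.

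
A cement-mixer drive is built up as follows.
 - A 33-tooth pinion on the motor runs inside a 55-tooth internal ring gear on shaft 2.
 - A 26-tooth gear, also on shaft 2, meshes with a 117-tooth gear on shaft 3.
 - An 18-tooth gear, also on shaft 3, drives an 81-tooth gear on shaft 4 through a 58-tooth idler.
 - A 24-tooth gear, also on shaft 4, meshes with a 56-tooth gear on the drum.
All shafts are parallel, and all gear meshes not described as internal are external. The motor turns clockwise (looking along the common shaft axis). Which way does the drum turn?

the motor → shaft 2: internal mesh, same direction → CW.
shaft 2 → shaft 3: external mesh, 1 reversal → CCW.
shaft 3 → shaft 4: driver → idler → driven is 2 external meshes, 2 reversals → CCW.
shaft 4 → the drum: external mesh, 1 reversal → CW.
4 reversals in total — an even number — so the drum turns the same way as the motor.

clockwise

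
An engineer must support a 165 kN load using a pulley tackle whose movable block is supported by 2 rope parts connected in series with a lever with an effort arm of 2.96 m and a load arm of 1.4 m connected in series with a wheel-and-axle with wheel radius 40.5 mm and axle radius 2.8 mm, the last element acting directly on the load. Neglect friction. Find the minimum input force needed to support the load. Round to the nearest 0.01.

2.70 kN

Block-and-tackle MA = number of supporting rope parts = 2.
Lever MA = effort arm / load arm = 2.96/1.4 = 2.1143.
Wheel-and-axle MA = R/r = 40.5/2.8 = 14.464.
Combined ideal MA = 2 × 2.1143 × 14.464 = 61.163.
Effort = load / MA = 165 / 61.163 = 2.6977 kN.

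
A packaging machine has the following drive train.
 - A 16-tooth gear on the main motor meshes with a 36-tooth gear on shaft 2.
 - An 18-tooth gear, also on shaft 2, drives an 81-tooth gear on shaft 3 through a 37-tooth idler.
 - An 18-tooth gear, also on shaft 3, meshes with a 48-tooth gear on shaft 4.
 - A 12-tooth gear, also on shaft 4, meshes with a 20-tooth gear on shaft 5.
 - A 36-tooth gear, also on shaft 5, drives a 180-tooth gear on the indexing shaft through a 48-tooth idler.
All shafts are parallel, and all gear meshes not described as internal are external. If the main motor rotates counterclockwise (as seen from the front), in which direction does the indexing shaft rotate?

clockwise

the main motor → shaft 2: external mesh, 1 reversal → CW.
shaft 2 → shaft 3: driver → idler → driven is 2 external meshes, 2 reversals → CW.
shaft 3 → shaft 4: external mesh, 1 reversal → CCW.
shaft 4 → shaft 5: external mesh, 1 reversal → CW.
shaft 5 → the indexing shaft: driver → idler → driven is 2 external meshes, 2 reversals → CW.
7 reversals in total — an odd number — so the indexing shaft turns opposite to the main motor.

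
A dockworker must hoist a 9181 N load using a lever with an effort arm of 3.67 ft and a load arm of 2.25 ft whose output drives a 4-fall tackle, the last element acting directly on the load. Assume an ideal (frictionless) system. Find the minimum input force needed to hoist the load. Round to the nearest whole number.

Lever MA = effort arm / load arm = 3.67/2.25 = 1.6311.
Block-and-tackle MA = number of supporting rope parts = 4.
Combined ideal MA = 1.6311 × 4 = 6.5244.
Effort = load / MA = 9181 / 6.5244 = 1407.2 N.

1407 N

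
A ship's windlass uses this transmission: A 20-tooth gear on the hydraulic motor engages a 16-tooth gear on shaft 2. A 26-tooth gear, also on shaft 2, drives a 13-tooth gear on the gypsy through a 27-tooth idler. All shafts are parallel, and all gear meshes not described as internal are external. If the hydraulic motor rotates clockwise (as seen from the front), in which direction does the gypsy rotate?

counterclockwise

the hydraulic motor → shaft 2: external mesh, 1 reversal → CCW.
shaft 2 → the gypsy: driver → idler → driven is 2 external meshes, 2 reversals → CCW.
3 reversals in total — an odd number — so the gypsy turns opposite to the hydraulic motor.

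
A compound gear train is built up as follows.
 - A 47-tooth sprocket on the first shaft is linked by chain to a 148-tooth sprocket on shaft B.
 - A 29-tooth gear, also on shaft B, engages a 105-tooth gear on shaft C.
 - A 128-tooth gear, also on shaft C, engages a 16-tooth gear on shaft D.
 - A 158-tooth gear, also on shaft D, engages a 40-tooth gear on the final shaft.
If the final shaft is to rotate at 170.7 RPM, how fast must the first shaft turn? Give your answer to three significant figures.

61.6 RPM

Overall ratio R = 3.1489 × 3.6207 × 0.125 × 0.25316 = 0.3608.
Required input speed = output speed × R = 170.7 × 0.3608 = 61.589 RPM.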